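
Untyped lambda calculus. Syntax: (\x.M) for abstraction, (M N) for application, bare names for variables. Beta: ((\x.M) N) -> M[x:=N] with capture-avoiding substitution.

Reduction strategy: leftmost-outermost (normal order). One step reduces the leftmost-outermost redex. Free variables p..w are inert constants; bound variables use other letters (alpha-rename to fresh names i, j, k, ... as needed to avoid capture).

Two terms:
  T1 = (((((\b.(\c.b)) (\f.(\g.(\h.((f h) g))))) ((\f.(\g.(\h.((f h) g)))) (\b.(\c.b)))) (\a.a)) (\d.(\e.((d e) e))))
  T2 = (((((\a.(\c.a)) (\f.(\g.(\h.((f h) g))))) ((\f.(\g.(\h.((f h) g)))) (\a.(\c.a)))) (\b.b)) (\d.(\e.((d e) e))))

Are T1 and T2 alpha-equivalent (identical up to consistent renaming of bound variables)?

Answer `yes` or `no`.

Answer: yes

Derivation:
Term 1: (((((\b.(\c.b)) (\f.(\g.(\h.((f h) g))))) ((\f.(\g.(\h.((f h) g)))) (\b.(\c.b)))) (\a.a)) (\d.(\e.((d e) e))))
Term 2: (((((\a.(\c.a)) (\f.(\g.(\h.((f h) g))))) ((\f.(\g.(\h.((f h) g)))) (\a.(\c.a)))) (\b.b)) (\d.(\e.((d e) e))))
Alpha-equivalence: compare structure up to binder renaming.
Result: True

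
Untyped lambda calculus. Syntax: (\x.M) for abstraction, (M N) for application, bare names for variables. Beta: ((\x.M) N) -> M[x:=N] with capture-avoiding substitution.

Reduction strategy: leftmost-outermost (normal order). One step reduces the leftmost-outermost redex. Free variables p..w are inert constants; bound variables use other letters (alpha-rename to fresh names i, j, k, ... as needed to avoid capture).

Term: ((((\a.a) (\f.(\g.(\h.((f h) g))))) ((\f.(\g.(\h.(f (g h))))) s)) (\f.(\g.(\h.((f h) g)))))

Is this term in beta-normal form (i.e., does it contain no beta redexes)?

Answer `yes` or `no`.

Answer: no

Derivation:
Term: ((((\a.a) (\f.(\g.(\h.((f h) g))))) ((\f.(\g.(\h.(f (g h))))) s)) (\f.(\g.(\h.((f h) g)))))
Found 2 beta redex(es).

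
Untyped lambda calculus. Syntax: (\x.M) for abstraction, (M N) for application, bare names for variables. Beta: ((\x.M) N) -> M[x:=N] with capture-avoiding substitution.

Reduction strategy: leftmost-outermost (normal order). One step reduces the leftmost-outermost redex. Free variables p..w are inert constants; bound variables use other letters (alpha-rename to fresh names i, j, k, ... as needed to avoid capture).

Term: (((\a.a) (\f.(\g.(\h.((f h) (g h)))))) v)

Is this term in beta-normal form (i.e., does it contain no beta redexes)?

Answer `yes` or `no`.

Term: (((\a.a) (\f.(\g.(\h.((f h) (g h)))))) v)
Found 1 beta redex(es).

Answer: no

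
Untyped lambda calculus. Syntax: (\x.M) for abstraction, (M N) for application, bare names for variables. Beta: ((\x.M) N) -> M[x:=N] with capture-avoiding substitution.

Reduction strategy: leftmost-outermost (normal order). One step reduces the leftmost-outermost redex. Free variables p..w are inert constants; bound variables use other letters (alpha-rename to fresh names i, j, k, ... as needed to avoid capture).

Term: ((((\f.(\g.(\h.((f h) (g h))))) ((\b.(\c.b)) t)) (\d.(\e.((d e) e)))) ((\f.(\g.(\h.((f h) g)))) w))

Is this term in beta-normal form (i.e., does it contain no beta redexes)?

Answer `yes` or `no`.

Term: ((((\f.(\g.(\h.((f h) (g h))))) ((\b.(\c.b)) t)) (\d.(\e.((d e) e)))) ((\f.(\g.(\h.((f h) g)))) w))
Found 3 beta redex(es).

Answer: no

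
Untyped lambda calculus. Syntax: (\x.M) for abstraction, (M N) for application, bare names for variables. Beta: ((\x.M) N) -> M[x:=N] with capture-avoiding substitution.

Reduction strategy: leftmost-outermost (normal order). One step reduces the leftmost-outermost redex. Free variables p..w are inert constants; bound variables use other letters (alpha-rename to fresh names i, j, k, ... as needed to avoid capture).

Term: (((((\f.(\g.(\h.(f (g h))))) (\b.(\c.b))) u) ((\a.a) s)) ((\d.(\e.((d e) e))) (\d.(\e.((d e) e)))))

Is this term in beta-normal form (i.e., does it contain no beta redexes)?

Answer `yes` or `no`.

Term: (((((\f.(\g.(\h.(f (g h))))) (\b.(\c.b))) u) ((\a.a) s)) ((\d.(\e.((d e) e))) (\d.(\e.((d e) e)))))
Found 3 beta redex(es).

Answer: no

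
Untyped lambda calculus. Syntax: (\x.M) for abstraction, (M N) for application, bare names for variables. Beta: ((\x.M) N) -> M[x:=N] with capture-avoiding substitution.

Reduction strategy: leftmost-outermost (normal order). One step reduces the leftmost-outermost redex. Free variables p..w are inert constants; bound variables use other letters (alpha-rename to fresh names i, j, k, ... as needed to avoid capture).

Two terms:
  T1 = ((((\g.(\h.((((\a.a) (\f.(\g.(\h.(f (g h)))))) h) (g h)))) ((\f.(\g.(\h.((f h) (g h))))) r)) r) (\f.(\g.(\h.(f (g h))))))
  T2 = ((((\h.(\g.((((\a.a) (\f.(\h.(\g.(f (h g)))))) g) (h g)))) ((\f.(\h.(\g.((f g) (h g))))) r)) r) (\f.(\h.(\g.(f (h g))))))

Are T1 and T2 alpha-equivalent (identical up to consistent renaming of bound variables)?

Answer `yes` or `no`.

Term 1: ((((\g.(\h.((((\a.a) (\f.(\g.(\h.(f (g h)))))) h) (g h)))) ((\f.(\g.(\h.((f h) (g h))))) r)) r) (\f.(\g.(\h.(f (g h))))))
Term 2: ((((\h.(\g.((((\a.a) (\f.(\h.(\g.(f (h g)))))) g) (h g)))) ((\f.(\h.(\g.((f g) (h g))))) r)) r) (\f.(\h.(\g.(f (h g))))))
Alpha-equivalence: compare structure up to binder renaming.
Result: True

Answer: yes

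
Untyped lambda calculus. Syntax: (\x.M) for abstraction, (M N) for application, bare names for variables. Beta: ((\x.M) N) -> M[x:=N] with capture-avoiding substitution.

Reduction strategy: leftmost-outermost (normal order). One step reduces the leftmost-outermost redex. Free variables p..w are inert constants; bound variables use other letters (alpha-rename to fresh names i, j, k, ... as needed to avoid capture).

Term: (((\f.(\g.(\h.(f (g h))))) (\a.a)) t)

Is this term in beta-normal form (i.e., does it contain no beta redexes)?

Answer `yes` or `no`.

Answer: no

Derivation:
Term: (((\f.(\g.(\h.(f (g h))))) (\a.a)) t)
Found 1 beta redex(es).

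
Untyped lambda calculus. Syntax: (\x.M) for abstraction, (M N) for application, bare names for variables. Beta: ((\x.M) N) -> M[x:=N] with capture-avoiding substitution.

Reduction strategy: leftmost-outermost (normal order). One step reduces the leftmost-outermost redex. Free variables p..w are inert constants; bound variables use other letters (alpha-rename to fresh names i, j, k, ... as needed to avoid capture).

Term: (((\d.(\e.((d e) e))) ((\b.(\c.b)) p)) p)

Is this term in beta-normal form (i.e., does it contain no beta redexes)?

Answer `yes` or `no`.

Answer: no

Derivation:
Term: (((\d.(\e.((d e) e))) ((\b.(\c.b)) p)) p)
Found 2 beta redex(es).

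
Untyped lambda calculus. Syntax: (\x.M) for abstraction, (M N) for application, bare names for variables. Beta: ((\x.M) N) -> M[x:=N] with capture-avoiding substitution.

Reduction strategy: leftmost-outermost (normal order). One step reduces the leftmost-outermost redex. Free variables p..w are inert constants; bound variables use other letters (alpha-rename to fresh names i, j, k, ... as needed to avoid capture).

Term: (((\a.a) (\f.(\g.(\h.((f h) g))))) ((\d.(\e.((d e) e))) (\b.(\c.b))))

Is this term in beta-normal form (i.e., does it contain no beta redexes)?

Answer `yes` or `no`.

Term: (((\a.a) (\f.(\g.(\h.((f h) g))))) ((\d.(\e.((d e) e))) (\b.(\c.b))))
Found 2 beta redex(es).

Answer: no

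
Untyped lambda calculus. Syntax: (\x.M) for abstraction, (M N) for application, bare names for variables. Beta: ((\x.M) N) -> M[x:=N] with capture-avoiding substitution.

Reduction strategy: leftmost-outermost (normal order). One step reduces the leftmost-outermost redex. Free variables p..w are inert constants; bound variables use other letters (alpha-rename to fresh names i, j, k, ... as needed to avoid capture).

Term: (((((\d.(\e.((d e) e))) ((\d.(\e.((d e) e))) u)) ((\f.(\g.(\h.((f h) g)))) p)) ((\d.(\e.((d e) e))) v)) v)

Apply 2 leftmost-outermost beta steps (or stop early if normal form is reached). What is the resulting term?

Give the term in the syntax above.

Step 0: (((((\d.(\e.((d e) e))) ((\d.(\e.((d e) e))) u)) ((\f.(\g.(\h.((f h) g)))) p)) ((\d.(\e.((d e) e))) v)) v)
Step 1: ((((\e.((((\d.(\e.((d e) e))) u) e) e)) ((\f.(\g.(\h.((f h) g)))) p)) ((\d.(\e.((d e) e))) v)) v)
Step 2: ((((((\d.(\e.((d e) e))) u) ((\f.(\g.(\h.((f h) g)))) p)) ((\f.(\g.(\h.((f h) g)))) p)) ((\d.(\e.((d e) e))) v)) v)

Answer: ((((((\d.(\e.((d e) e))) u) ((\f.(\g.(\h.((f h) g)))) p)) ((\f.(\g.(\h.((f h) g)))) p)) ((\d.(\e.((d e) e))) v)) v)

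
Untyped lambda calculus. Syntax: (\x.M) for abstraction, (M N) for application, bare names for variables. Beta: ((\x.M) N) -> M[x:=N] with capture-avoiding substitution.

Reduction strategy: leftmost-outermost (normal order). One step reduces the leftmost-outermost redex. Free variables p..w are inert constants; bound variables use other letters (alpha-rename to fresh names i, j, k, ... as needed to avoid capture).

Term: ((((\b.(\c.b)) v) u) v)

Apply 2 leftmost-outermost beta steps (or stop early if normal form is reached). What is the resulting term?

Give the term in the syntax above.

Step 0: ((((\b.(\c.b)) v) u) v)
Step 1: (((\c.v) u) v)
Step 2: (v v)

Answer: (v v)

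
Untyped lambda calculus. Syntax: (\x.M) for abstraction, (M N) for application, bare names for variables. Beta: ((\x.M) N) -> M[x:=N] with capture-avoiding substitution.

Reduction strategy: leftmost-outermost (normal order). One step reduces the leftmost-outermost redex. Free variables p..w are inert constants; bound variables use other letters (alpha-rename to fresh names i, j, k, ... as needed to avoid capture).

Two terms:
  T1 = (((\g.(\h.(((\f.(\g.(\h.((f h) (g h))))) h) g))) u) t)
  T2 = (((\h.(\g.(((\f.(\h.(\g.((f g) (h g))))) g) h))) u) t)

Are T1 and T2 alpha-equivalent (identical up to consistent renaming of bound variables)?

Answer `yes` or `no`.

Term 1: (((\g.(\h.(((\f.(\g.(\h.((f h) (g h))))) h) g))) u) t)
Term 2: (((\h.(\g.(((\f.(\h.(\g.((f g) (h g))))) g) h))) u) t)
Alpha-equivalence: compare structure up to binder renaming.
Result: True

Answer: yes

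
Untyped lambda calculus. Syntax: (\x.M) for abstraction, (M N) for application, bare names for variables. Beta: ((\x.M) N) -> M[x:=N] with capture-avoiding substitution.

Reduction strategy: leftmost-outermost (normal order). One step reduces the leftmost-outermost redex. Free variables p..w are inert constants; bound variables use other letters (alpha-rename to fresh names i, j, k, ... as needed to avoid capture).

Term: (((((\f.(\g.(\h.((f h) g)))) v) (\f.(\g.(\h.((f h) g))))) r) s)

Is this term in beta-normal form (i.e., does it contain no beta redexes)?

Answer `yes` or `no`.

Term: (((((\f.(\g.(\h.((f h) g)))) v) (\f.(\g.(\h.((f h) g))))) r) s)
Found 1 beta redex(es).

Answer: no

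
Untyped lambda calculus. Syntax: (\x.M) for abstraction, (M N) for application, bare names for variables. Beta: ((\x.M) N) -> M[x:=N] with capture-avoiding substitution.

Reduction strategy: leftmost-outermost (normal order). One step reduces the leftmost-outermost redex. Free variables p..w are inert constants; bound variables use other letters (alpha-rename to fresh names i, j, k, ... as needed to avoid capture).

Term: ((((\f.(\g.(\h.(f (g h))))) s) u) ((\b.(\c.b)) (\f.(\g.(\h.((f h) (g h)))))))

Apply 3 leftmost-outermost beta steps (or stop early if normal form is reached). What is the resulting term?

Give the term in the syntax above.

Answer: (s (u ((\b.(\c.b)) (\f.(\g.(\h.((f h) (g h))))))))

Derivation:
Step 0: ((((\f.(\g.(\h.(f (g h))))) s) u) ((\b.(\c.b)) (\f.(\g.(\h.((f h) (g h)))))))
Step 1: (((\g.(\h.(s (g h)))) u) ((\b.(\c.b)) (\f.(\g.(\h.((f h) (g h)))))))
Step 2: ((\h.(s (u h))) ((\b.(\c.b)) (\f.(\g.(\h.((f h) (g h)))))))
Step 3: (s (u ((\b.(\c.b)) (\f.(\g.(\h.((f h) (g h))))))))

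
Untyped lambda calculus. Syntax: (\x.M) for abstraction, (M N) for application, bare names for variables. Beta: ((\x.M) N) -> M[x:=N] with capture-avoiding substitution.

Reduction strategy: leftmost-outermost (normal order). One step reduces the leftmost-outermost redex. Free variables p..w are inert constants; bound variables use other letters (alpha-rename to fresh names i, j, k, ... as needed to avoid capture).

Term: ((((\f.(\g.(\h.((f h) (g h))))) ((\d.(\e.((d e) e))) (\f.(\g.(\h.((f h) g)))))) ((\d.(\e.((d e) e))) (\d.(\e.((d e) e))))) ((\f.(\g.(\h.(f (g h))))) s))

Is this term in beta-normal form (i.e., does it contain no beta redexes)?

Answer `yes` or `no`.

Answer: no

Derivation:
Term: ((((\f.(\g.(\h.((f h) (g h))))) ((\d.(\e.((d e) e))) (\f.(\g.(\h.((f h) g)))))) ((\d.(\e.((d e) e))) (\d.(\e.((d e) e))))) ((\f.(\g.(\h.(f (g h))))) s))
Found 4 beta redex(es).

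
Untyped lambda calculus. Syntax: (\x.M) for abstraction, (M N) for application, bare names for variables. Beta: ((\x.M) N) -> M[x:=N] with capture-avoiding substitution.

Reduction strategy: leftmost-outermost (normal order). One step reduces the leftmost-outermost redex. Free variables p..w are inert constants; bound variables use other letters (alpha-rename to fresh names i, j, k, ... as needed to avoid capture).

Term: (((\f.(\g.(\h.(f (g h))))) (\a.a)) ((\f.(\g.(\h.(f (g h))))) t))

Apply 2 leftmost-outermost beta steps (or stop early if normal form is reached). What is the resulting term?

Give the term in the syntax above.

Answer: (\h.((\a.a) (((\f.(\g.(\h.(f (g h))))) t) h)))

Derivation:
Step 0: (((\f.(\g.(\h.(f (g h))))) (\a.a)) ((\f.(\g.(\h.(f (g h))))) t))
Step 1: ((\g.(\h.((\a.a) (g h)))) ((\f.(\g.(\h.(f (g h))))) t))
Step 2: (\h.((\a.a) (((\f.(\g.(\h.(f (g h))))) t) h)))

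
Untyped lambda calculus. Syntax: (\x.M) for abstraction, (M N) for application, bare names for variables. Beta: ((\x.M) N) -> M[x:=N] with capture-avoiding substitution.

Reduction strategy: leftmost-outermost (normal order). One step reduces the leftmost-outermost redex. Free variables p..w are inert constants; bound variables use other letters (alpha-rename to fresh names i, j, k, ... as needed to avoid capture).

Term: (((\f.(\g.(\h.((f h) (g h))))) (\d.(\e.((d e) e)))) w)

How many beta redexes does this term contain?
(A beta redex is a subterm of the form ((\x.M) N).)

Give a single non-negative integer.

Answer: 1

Derivation:
Term: (((\f.(\g.(\h.((f h) (g h))))) (\d.(\e.((d e) e)))) w)
  Redex: ((\f.(\g.(\h.((f h) (g h))))) (\d.(\e.((d e) e))))
Total redexes: 1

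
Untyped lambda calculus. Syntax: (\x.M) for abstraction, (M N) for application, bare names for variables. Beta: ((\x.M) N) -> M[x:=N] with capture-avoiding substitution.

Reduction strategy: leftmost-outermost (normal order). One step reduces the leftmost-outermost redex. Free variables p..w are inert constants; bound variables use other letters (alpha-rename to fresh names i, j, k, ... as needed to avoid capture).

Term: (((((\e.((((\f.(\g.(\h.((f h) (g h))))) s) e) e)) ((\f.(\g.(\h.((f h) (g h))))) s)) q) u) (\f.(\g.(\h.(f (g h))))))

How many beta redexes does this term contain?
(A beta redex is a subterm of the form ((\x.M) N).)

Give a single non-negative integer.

Answer: 3

Derivation:
Term: (((((\e.((((\f.(\g.(\h.((f h) (g h))))) s) e) e)) ((\f.(\g.(\h.((f h) (g h))))) s)) q) u) (\f.(\g.(\h.(f (g h))))))
  Redex: ((\e.((((\f.(\g.(\h.((f h) (g h))))) s) e) e)) ((\f.(\g.(\h.((f h) (g h))))) s))
  Redex: ((\f.(\g.(\h.((f h) (g h))))) s)
  Redex: ((\f.(\g.(\h.((f h) (g h))))) s)
Total redexes: 3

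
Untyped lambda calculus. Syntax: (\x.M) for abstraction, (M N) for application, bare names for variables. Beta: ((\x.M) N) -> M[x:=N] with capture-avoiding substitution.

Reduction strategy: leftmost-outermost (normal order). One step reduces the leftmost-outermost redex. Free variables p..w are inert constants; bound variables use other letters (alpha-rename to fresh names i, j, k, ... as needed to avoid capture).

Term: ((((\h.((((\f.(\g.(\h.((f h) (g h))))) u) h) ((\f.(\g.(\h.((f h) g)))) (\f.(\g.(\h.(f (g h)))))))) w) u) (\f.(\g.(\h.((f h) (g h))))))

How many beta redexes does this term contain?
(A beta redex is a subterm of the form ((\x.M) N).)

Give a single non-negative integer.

Answer: 3

Derivation:
Term: ((((\h.((((\f.(\g.(\h.((f h) (g h))))) u) h) ((\f.(\g.(\h.((f h) g)))) (\f.(\g.(\h.(f (g h)))))))) w) u) (\f.(\g.(\h.((f h) (g h))))))
  Redex: ((\h.((((\f.(\g.(\h.((f h) (g h))))) u) h) ((\f.(\g.(\h.((f h) g)))) (\f.(\g.(\h.(f (g h)))))))) w)
  Redex: ((\f.(\g.(\h.((f h) (g h))))) u)
  Redex: ((\f.(\g.(\h.((f h) g)))) (\f.(\g.(\h.(f (g h))))))
Total redexes: 3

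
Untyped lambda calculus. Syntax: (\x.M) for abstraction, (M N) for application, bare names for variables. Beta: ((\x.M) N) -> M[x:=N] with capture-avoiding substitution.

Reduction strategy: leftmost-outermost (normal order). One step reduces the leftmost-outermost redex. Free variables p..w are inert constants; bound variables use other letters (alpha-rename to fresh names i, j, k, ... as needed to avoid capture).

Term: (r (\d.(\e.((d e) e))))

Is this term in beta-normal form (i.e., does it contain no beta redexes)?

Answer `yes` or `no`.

Term: (r (\d.(\e.((d e) e))))
No beta redexes found.

Answer: yes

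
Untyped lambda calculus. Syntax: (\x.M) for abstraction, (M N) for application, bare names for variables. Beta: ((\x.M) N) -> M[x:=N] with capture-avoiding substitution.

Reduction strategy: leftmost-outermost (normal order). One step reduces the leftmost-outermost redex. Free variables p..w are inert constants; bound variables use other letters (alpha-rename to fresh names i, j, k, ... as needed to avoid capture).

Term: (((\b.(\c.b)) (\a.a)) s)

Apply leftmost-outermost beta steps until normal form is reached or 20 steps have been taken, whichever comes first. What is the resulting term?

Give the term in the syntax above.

Step 0: (((\b.(\c.b)) (\a.a)) s)
Step 1: ((\c.(\a.a)) s)
Step 2: (\a.a)

Answer: (\a.a)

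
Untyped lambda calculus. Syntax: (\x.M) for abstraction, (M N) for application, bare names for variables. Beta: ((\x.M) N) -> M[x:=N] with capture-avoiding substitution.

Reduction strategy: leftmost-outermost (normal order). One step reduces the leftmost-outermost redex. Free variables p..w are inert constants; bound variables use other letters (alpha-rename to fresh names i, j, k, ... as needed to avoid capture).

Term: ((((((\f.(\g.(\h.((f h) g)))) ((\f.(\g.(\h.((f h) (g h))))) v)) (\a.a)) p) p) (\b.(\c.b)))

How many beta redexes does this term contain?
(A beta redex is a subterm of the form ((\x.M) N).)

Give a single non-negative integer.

Answer: 2

Derivation:
Term: ((((((\f.(\g.(\h.((f h) g)))) ((\f.(\g.(\h.((f h) (g h))))) v)) (\a.a)) p) p) (\b.(\c.b)))
  Redex: ((\f.(\g.(\h.((f h) g)))) ((\f.(\g.(\h.((f h) (g h))))) v))
  Redex: ((\f.(\g.(\h.((f h) (g h))))) v)
Total redexes: 2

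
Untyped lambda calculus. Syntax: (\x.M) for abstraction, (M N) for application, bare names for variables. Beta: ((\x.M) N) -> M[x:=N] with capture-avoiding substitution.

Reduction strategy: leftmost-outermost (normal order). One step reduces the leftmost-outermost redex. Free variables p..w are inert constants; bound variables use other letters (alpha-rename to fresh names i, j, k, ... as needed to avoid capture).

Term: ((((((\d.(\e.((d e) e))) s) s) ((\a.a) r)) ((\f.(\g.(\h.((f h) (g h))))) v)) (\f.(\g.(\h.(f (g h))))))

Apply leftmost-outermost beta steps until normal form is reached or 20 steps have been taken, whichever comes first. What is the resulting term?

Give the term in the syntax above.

Answer: (((((s s) s) r) (\g.(\h.((v h) (g h))))) (\f.(\g.(\h.(f (g h))))))

Derivation:
Step 0: ((((((\d.(\e.((d e) e))) s) s) ((\a.a) r)) ((\f.(\g.(\h.((f h) (g h))))) v)) (\f.(\g.(\h.(f (g h))))))
Step 1: (((((\e.((s e) e)) s) ((\a.a) r)) ((\f.(\g.(\h.((f h) (g h))))) v)) (\f.(\g.(\h.(f (g h))))))
Step 2: (((((s s) s) ((\a.a) r)) ((\f.(\g.(\h.((f h) (g h))))) v)) (\f.(\g.(\h.(f (g h))))))
Step 3: (((((s s) s) r) ((\f.(\g.(\h.((f h) (g h))))) v)) (\f.(\g.(\h.(f (g h))))))
Step 4: (((((s s) s) r) (\g.(\h.((v h) (g h))))) (\f.(\g.(\h.(f (g h))))))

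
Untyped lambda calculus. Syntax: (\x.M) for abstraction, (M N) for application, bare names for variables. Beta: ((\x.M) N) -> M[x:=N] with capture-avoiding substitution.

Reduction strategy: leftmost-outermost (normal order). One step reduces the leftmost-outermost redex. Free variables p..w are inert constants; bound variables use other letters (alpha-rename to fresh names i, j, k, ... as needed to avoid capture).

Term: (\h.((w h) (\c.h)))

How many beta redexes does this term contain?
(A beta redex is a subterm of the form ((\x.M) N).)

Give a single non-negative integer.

Term: (\h.((w h) (\c.h)))
  (no redexes)
Total redexes: 0

Answer: 0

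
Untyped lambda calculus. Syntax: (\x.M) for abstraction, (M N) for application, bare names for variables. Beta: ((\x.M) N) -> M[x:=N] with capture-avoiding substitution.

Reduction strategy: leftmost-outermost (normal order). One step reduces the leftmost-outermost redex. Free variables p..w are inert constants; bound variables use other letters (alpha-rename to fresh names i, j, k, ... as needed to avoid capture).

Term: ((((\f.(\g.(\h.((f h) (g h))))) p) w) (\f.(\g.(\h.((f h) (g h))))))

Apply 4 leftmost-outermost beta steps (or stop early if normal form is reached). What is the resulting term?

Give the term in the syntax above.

Answer: ((p (\f.(\g.(\h.((f h) (g h)))))) (w (\f.(\g.(\h.((f h) (g h)))))))

Derivation:
Step 0: ((((\f.(\g.(\h.((f h) (g h))))) p) w) (\f.(\g.(\h.((f h) (g h))))))
Step 1: (((\g.(\h.((p h) (g h)))) w) (\f.(\g.(\h.((f h) (g h))))))
Step 2: ((\h.((p h) (w h))) (\f.(\g.(\h.((f h) (g h))))))
Step 3: ((p (\f.(\g.(\h.((f h) (g h)))))) (w (\f.(\g.(\h.((f h) (g h)))))))
Step 4: (normal form reached)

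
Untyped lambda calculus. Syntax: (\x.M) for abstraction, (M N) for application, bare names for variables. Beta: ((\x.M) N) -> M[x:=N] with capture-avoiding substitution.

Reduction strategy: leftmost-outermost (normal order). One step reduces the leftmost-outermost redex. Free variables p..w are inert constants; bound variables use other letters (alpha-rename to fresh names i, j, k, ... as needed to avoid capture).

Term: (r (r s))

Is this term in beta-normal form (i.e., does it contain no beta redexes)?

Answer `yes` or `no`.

Answer: yes

Derivation:
Term: (r (r s))
No beta redexes found.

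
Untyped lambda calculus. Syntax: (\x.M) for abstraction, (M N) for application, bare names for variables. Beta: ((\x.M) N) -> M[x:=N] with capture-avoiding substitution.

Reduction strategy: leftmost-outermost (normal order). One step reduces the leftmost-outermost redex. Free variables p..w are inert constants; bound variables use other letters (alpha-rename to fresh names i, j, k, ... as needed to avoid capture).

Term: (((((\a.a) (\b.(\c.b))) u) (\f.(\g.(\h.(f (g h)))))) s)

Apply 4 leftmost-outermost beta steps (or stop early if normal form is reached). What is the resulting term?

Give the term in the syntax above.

Answer: (u s)

Derivation:
Step 0: (((((\a.a) (\b.(\c.b))) u) (\f.(\g.(\h.(f (g h)))))) s)
Step 1: ((((\b.(\c.b)) u) (\f.(\g.(\h.(f (g h)))))) s)
Step 2: (((\c.u) (\f.(\g.(\h.(f (g h)))))) s)
Step 3: (u s)
Step 4: (normal form reached)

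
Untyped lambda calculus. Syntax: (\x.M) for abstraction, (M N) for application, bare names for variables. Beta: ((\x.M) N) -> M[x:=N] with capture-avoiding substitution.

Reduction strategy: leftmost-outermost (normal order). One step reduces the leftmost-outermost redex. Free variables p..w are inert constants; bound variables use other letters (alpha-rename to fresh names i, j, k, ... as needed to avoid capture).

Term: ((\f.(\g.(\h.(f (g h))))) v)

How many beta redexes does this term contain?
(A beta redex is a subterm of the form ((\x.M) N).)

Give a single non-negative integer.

Answer: 1

Derivation:
Term: ((\f.(\g.(\h.(f (g h))))) v)
  Redex: ((\f.(\g.(\h.(f (g h))))) v)
Total redexes: 1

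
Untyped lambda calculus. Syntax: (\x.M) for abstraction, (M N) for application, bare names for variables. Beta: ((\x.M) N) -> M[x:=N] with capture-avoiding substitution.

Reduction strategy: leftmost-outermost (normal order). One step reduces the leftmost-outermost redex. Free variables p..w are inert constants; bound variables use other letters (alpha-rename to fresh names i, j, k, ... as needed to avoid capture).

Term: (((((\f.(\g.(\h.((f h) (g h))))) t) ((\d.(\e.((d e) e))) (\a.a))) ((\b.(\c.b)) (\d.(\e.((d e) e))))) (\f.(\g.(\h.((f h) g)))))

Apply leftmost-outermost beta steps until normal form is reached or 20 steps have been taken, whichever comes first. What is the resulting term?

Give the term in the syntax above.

Answer: (((t (\c.(\d.(\e.((d e) e))))) (\d.(\e.((d e) e)))) (\f.(\g.(\h.((f h) g)))))

Derivation:
Step 0: (((((\f.(\g.(\h.((f h) (g h))))) t) ((\d.(\e.((d e) e))) (\a.a))) ((\b.(\c.b)) (\d.(\e.((d e) e))))) (\f.(\g.(\h.((f h) g)))))
Step 1: ((((\g.(\h.((t h) (g h)))) ((\d.(\e.((d e) e))) (\a.a))) ((\b.(\c.b)) (\d.(\e.((d e) e))))) (\f.(\g.(\h.((f h) g)))))
Step 2: (((\h.((t h) (((\d.(\e.((d e) e))) (\a.a)) h))) ((\b.(\c.b)) (\d.(\e.((d e) e))))) (\f.(\g.(\h.((f h) g)))))
Step 3: (((t ((\b.(\c.b)) (\d.(\e.((d e) e))))) (((\d.(\e.((d e) e))) (\a.a)) ((\b.(\c.b)) (\d.(\e.((d e) e)))))) (\f.(\g.(\h.((f h) g)))))
Step 4: (((t (\c.(\d.(\e.((d e) e))))) (((\d.(\e.((d e) e))) (\a.a)) ((\b.(\c.b)) (\d.(\e.((d e) e)))))) (\f.(\g.(\h.((f h) g)))))
Step 5: (((t (\c.(\d.(\e.((d e) e))))) ((\e.(((\a.a) e) e)) ((\b.(\c.b)) (\d.(\e.((d e) e)))))) (\f.(\g.(\h.((f h) g)))))
Step 6: (((t (\c.(\d.(\e.((d e) e))))) (((\a.a) ((\b.(\c.b)) (\d.(\e.((d e) e))))) ((\b.(\c.b)) (\d.(\e.((d e) e)))))) (\f.(\g.(\h.((f h) g)))))
Step 7: (((t (\c.(\d.(\e.((d e) e))))) (((\b.(\c.b)) (\d.(\e.((d e) e)))) ((\b.(\c.b)) (\d.(\e.((d e) e)))))) (\f.(\g.(\h.((f h) g)))))
Step 8: (((t (\c.(\d.(\e.((d e) e))))) ((\c.(\d.(\e.((d e) e)))) ((\b.(\c.b)) (\d.(\e.((d e) e)))))) (\f.(\g.(\h.((f h) g)))))
Step 9: (((t (\c.(\d.(\e.((d e) e))))) (\d.(\e.((d e) e)))) (\f.(\g.(\h.((f h) g)))))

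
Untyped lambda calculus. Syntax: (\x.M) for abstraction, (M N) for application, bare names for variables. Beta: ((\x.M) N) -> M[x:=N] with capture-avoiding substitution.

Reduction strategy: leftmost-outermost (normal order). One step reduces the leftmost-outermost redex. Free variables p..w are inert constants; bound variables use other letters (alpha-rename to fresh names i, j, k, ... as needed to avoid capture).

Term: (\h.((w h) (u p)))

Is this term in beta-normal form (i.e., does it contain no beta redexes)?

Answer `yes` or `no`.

Term: (\h.((w h) (u p)))
No beta redexes found.

Answer: yes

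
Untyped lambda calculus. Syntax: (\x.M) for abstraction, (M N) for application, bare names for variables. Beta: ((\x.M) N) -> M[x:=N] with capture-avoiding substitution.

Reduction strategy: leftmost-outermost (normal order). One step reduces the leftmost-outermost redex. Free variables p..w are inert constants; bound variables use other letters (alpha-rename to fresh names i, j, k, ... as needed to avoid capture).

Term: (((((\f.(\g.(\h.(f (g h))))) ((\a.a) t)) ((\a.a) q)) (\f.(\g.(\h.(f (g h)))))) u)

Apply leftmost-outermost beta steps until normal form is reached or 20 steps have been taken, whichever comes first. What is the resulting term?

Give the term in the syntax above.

Answer: ((t (q (\f.(\g.(\h.(f (g h))))))) u)

Derivation:
Step 0: (((((\f.(\g.(\h.(f (g h))))) ((\a.a) t)) ((\a.a) q)) (\f.(\g.(\h.(f (g h)))))) u)
Step 1: ((((\g.(\h.(((\a.a) t) (g h)))) ((\a.a) q)) (\f.(\g.(\h.(f (g h)))))) u)
Step 2: (((\h.(((\a.a) t) (((\a.a) q) h))) (\f.(\g.(\h.(f (g h)))))) u)
Step 3: ((((\a.a) t) (((\a.a) q) (\f.(\g.(\h.(f (g h))))))) u)
Step 4: ((t (((\a.a) q) (\f.(\g.(\h.(f (g h))))))) u)
Step 5: ((t (q (\f.(\g.(\h.(f (g h))))))) u)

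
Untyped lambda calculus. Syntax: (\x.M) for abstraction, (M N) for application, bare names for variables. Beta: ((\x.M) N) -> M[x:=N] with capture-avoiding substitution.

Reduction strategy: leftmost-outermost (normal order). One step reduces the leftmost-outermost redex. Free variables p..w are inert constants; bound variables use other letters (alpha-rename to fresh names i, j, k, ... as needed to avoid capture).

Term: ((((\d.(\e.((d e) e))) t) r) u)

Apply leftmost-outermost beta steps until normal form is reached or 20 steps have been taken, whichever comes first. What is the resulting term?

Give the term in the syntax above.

Answer: (((t r) r) u)

Derivation:
Step 0: ((((\d.(\e.((d e) e))) t) r) u)
Step 1: (((\e.((t e) e)) r) u)
Step 2: (((t r) r) u)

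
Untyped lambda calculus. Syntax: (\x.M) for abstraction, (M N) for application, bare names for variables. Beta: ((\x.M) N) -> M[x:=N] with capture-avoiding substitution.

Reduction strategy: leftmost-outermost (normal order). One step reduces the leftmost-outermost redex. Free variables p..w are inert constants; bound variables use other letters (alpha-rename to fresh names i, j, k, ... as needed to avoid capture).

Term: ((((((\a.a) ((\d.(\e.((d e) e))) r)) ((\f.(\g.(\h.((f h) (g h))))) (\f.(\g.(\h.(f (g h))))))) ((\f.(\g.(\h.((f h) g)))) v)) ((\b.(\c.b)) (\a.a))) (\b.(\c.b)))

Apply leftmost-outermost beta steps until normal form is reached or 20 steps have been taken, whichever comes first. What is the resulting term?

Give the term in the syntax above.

Step 0: ((((((\a.a) ((\d.(\e.((d e) e))) r)) ((\f.(\g.(\h.((f h) (g h))))) (\f.(\g.(\h.(f (g h))))))) ((\f.(\g.(\h.((f h) g)))) v)) ((\b.(\c.b)) (\a.a))) (\b.(\c.b)))
Step 1: ((((((\d.(\e.((d e) e))) r) ((\f.(\g.(\h.((f h) (g h))))) (\f.(\g.(\h.(f (g h))))))) ((\f.(\g.(\h.((f h) g)))) v)) ((\b.(\c.b)) (\a.a))) (\b.(\c.b)))
Step 2: (((((\e.((r e) e)) ((\f.(\g.(\h.((f h) (g h))))) (\f.(\g.(\h.(f (g h))))))) ((\f.(\g.(\h.((f h) g)))) v)) ((\b.(\c.b)) (\a.a))) (\b.(\c.b)))
Step 3: (((((r ((\f.(\g.(\h.((f h) (g h))))) (\f.(\g.(\h.(f (g h))))))) ((\f.(\g.(\h.((f h) (g h))))) (\f.(\g.(\h.(f (g h))))))) ((\f.(\g.(\h.((f h) g)))) v)) ((\b.(\c.b)) (\a.a))) (\b.(\c.b)))
Step 4: (((((r (\g.(\h.(((\f.(\g.(\h.(f (g h))))) h) (g h))))) ((\f.(\g.(\h.((f h) (g h))))) (\f.(\g.(\h.(f (g h))))))) ((\f.(\g.(\h.((f h) g)))) v)) ((\b.(\c.b)) (\a.a))) (\b.(\c.b)))
Step 5: (((((r (\g.(\h.((\g.(\i.(h (g i)))) (g h))))) ((\f.(\g.(\h.((f h) (g h))))) (\f.(\g.(\h.(f (g h))))))) ((\f.(\g.(\h.((f h) g)))) v)) ((\b.(\c.b)) (\a.a))) (\b.(\c.b)))
Step 6: (((((r (\g.(\h.(\i.(h ((g h) i)))))) ((\f.(\g.(\h.((f h) (g h))))) (\f.(\g.(\h.(f (g h))))))) ((\f.(\g.(\h.((f h) g)))) v)) ((\b.(\c.b)) (\a.a))) (\b.(\c.b)))
Step 7: (((((r (\g.(\h.(\i.(h ((g h) i)))))) (\g.(\h.(((\f.(\g.(\h.(f (g h))))) h) (g h))))) ((\f.(\g.(\h.((f h) g)))) v)) ((\b.(\c.b)) (\a.a))) (\b.(\c.b)))
Step 8: (((((r (\g.(\h.(\i.(h ((g h) i)))))) (\g.(\h.((\g.(\i.(h (g i)))) (g h))))) ((\f.(\g.(\h.((f h) g)))) v)) ((\b.(\c.b)) (\a.a))) (\b.(\c.b)))
Step 9: (((((r (\g.(\h.(\i.(h ((g h) i)))))) (\g.(\h.(\i.(h ((g h) i)))))) ((\f.(\g.(\h.((f h) g)))) v)) ((\b.(\c.b)) (\a.a))) (\b.(\c.b)))
Step 10: (((((r (\g.(\h.(\i.(h ((g h) i)))))) (\g.(\h.(\i.(h ((g h) i)))))) (\g.(\h.((v h) g)))) ((\b.(\c.b)) (\a.a))) (\b.(\c.b)))
Step 11: (((((r (\g.(\h.(\i.(h ((g h) i)))))) (\g.(\h.(\i.(h ((g h) i)))))) (\g.(\h.((v h) g)))) (\c.(\a.a))) (\b.(\c.b)))

Answer: (((((r (\g.(\h.(\i.(h ((g h) i)))))) (\g.(\h.(\i.(h ((g h) i)))))) (\g.(\h.((v h) g)))) (\c.(\a.a))) (\b.(\c.b)))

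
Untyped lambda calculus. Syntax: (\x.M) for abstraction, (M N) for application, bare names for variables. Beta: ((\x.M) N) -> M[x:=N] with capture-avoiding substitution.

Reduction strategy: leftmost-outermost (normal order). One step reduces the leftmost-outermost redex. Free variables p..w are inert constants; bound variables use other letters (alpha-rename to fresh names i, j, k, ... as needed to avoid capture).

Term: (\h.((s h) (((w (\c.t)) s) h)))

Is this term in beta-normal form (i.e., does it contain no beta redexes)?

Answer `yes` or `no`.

Answer: yes

Derivation:
Term: (\h.((s h) (((w (\c.t)) s) h)))
No beta redexes found.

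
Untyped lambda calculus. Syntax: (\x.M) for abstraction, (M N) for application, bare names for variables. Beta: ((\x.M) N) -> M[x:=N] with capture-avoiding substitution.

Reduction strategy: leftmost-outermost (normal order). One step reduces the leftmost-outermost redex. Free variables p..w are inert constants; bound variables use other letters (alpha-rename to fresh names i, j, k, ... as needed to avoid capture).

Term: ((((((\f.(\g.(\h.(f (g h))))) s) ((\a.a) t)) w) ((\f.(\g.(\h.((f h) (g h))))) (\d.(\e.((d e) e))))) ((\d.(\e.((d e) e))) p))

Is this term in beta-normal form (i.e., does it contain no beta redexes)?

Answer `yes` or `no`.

Term: ((((((\f.(\g.(\h.(f (g h))))) s) ((\a.a) t)) w) ((\f.(\g.(\h.((f h) (g h))))) (\d.(\e.((d e) e))))) ((\d.(\e.((d e) e))) p))
Found 4 beta redex(es).

Answer: no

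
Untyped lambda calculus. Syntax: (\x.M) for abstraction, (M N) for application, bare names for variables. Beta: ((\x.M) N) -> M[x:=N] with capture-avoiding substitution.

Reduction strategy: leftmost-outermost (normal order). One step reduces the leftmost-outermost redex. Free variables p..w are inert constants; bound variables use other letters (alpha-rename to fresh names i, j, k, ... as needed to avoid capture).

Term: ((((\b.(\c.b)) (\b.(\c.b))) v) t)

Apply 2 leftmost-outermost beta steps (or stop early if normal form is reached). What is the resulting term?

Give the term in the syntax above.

Step 0: ((((\b.(\c.b)) (\b.(\c.b))) v) t)
Step 1: (((\c.(\b.(\c.b))) v) t)
Step 2: ((\b.(\c.b)) t)

Answer: ((\b.(\c.b)) t)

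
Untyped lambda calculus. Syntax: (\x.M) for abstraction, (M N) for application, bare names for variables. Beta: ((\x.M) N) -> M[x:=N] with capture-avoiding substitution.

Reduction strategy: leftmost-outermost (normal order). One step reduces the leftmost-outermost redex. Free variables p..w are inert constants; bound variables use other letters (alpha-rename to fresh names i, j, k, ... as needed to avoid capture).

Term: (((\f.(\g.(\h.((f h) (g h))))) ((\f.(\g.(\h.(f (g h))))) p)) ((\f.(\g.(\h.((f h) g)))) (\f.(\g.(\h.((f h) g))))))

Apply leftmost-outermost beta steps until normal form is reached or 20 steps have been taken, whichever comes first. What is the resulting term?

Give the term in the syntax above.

Step 0: (((\f.(\g.(\h.((f h) (g h))))) ((\f.(\g.(\h.(f (g h))))) p)) ((\f.(\g.(\h.((f h) g)))) (\f.(\g.(\h.((f h) g))))))
Step 1: ((\g.(\h.((((\f.(\g.(\h.(f (g h))))) p) h) (g h)))) ((\f.(\g.(\h.((f h) g)))) (\f.(\g.(\h.((f h) g))))))
Step 2: (\h.((((\f.(\g.(\h.(f (g h))))) p) h) (((\f.(\g.(\h.((f h) g)))) (\f.(\g.(\h.((f h) g))))) h)))
Step 3: (\h.(((\g.(\h.(p (g h)))) h) (((\f.(\g.(\h.((f h) g)))) (\f.(\g.(\h.((f h) g))))) h)))
Step 4: (\h.((\i.(p (h i))) (((\f.(\g.(\h.((f h) g)))) (\f.(\g.(\h.((f h) g))))) h)))
Step 5: (\h.(p (h (((\f.(\g.(\h.((f h) g)))) (\f.(\g.(\h.((f h) g))))) h))))
Step 6: (\h.(p (h ((\g.(\h.(((\f.(\g.(\h.((f h) g)))) h) g))) h))))
Step 7: (\h.(p (h (\i.(((\f.(\g.(\h.((f h) g)))) i) h)))))
Step 8: (\h.(p (h (\i.((\g.(\h.((i h) g))) h)))))
Step 9: (\h.(p (h (\i.(\j.((i j) h))))))

Answer: (\h.(p (h (\i.(\j.((i j) h))))))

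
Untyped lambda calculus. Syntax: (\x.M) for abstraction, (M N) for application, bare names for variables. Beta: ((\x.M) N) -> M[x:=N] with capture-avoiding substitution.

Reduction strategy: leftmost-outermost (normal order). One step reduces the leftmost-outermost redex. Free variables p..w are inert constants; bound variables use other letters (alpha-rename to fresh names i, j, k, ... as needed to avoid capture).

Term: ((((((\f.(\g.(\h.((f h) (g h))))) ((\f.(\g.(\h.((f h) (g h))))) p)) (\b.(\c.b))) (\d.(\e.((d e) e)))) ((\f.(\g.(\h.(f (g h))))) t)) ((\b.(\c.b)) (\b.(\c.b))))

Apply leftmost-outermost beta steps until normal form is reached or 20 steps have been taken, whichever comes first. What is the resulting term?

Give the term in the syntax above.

Step 0: ((((((\f.(\g.(\h.((f h) (g h))))) ((\f.(\g.(\h.((f h) (g h))))) p)) (\b.(\c.b))) (\d.(\e.((d e) e)))) ((\f.(\g.(\h.(f (g h))))) t)) ((\b.(\c.b)) (\b.(\c.b))))
Step 1: (((((\g.(\h.((((\f.(\g.(\h.((f h) (g h))))) p) h) (g h)))) (\b.(\c.b))) (\d.(\e.((d e) e)))) ((\f.(\g.(\h.(f (g h))))) t)) ((\b.(\c.b)) (\b.(\c.b))))
Step 2: ((((\h.((((\f.(\g.(\h.((f h) (g h))))) p) h) ((\b.(\c.b)) h))) (\d.(\e.((d e) e)))) ((\f.(\g.(\h.(f (g h))))) t)) ((\b.(\c.b)) (\b.(\c.b))))
Step 3: ((((((\f.(\g.(\h.((f h) (g h))))) p) (\d.(\e.((d e) e)))) ((\b.(\c.b)) (\d.(\e.((d e) e))))) ((\f.(\g.(\h.(f (g h))))) t)) ((\b.(\c.b)) (\b.(\c.b))))
Step 4: (((((\g.(\h.((p h) (g h)))) (\d.(\e.((d e) e)))) ((\b.(\c.b)) (\d.(\e.((d e) e))))) ((\f.(\g.(\h.(f (g h))))) t)) ((\b.(\c.b)) (\b.(\c.b))))
Step 5: ((((\h.((p h) ((\d.(\e.((d e) e))) h))) ((\b.(\c.b)) (\d.(\e.((d e) e))))) ((\f.(\g.(\h.(f (g h))))) t)) ((\b.(\c.b)) (\b.(\c.b))))
Step 6: ((((p ((\b.(\c.b)) (\d.(\e.((d e) e))))) ((\d.(\e.((d e) e))) ((\b.(\c.b)) (\d.(\e.((d e) e)))))) ((\f.(\g.(\h.(f (g h))))) t)) ((\b.(\c.b)) (\b.(\c.b))))
Step 7: ((((p (\c.(\d.(\e.((d e) e))))) ((\d.(\e.((d e) e))) ((\b.(\c.b)) (\d.(\e.((d e) e)))))) ((\f.(\g.(\h.(f (g h))))) t)) ((\b.(\c.b)) (\b.(\c.b))))
Step 8: ((((p (\c.(\d.(\e.((d e) e))))) (\e.((((\b.(\c.b)) (\d.(\e.((d e) e)))) e) e))) ((\f.(\g.(\h.(f (g h))))) t)) ((\b.(\c.b)) (\b.(\c.b))))
Step 9: ((((p (\c.(\d.(\e.((d e) e))))) (\e.(((\c.(\d.(\e.((d e) e)))) e) e))) ((\f.(\g.(\h.(f (g h))))) t)) ((\b.(\c.b)) (\b.(\c.b))))
Step 10: ((((p (\c.(\d.(\e.((d e) e))))) (\e.((\d.(\e.((d e) e))) e))) ((\f.(\g.(\h.(f (g h))))) t)) ((\b.(\c.b)) (\b.(\c.b))))
Step 11: ((((p (\c.(\d.(\e.((d e) e))))) (\e.(\i.((e i) i)))) ((\f.(\g.(\h.(f (g h))))) t)) ((\b.(\c.b)) (\b.(\c.b))))
Step 12: ((((p (\c.(\d.(\e.((d e) e))))) (\e.(\i.((e i) i)))) (\g.(\h.(t (g h))))) ((\b.(\c.b)) (\b.(\c.b))))
Step 13: ((((p (\c.(\d.(\e.((d e) e))))) (\e.(\i.((e i) i)))) (\g.(\h.(t (g h))))) (\c.(\b.(\c.b))))

Answer: ((((p (\c.(\d.(\e.((d e) e))))) (\e.(\i.((e i) i)))) (\g.(\h.(t (g h))))) (\c.(\b.(\c.b))))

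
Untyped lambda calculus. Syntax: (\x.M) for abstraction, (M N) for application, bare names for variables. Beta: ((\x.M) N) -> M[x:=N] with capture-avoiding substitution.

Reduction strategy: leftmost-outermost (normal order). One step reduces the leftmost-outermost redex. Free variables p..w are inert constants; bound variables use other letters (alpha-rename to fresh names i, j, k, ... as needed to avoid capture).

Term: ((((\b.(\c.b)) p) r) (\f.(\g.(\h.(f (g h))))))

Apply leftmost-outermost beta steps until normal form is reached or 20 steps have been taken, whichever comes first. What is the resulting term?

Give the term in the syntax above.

Answer: (p (\f.(\g.(\h.(f (g h))))))

Derivation:
Step 0: ((((\b.(\c.b)) p) r) (\f.(\g.(\h.(f (g h))))))
Step 1: (((\c.p) r) (\f.(\g.(\h.(f (g h))))))
Step 2: (p (\f.(\g.(\h.(f (g h))))))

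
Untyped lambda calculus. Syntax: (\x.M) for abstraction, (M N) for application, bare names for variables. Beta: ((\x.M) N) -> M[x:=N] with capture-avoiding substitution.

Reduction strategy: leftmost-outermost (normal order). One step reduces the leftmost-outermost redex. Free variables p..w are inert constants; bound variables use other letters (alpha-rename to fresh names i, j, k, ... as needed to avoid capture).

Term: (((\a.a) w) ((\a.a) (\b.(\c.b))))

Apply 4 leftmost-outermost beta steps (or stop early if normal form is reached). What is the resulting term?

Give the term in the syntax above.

Step 0: (((\a.a) w) ((\a.a) (\b.(\c.b))))
Step 1: (w ((\a.a) (\b.(\c.b))))
Step 2: (w (\b.(\c.b)))
Step 3: (normal form reached)

Answer: (w (\b.(\c.b)))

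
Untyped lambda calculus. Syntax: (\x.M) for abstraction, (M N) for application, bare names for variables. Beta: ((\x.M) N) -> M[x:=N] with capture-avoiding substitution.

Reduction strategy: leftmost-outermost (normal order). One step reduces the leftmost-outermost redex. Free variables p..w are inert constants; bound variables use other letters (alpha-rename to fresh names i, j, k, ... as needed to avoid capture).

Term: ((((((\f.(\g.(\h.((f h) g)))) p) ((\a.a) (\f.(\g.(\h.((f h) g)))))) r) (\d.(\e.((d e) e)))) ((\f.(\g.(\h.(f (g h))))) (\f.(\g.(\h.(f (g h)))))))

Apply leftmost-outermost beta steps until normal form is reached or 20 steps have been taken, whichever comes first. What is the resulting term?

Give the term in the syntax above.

Answer: ((((p r) (\f.(\g.(\h.((f h) g))))) (\d.(\e.((d e) e)))) (\g.(\h.(\i.(\j.((g h) (i j)))))))

Derivation:
Step 0: ((((((\f.(\g.(\h.((f h) g)))) p) ((\a.a) (\f.(\g.(\h.((f h) g)))))) r) (\d.(\e.((d e) e)))) ((\f.(\g.(\h.(f (g h))))) (\f.(\g.(\h.(f (g h)))))))
Step 1: (((((\g.(\h.((p h) g))) ((\a.a) (\f.(\g.(\h.((f h) g)))))) r) (\d.(\e.((d e) e)))) ((\f.(\g.(\h.(f (g h))))) (\f.(\g.(\h.(f (g h)))))))
Step 2: ((((\h.((p h) ((\a.a) (\f.(\g.(\h.((f h) g))))))) r) (\d.(\e.((d e) e)))) ((\f.(\g.(\h.(f (g h))))) (\f.(\g.(\h.(f (g h)))))))
Step 3: ((((p r) ((\a.a) (\f.(\g.(\h.((f h) g)))))) (\d.(\e.((d e) e)))) ((\f.(\g.(\h.(f (g h))))) (\f.(\g.(\h.(f (g h)))))))
Step 4: ((((p r) (\f.(\g.(\h.((f h) g))))) (\d.(\e.((d e) e)))) ((\f.(\g.(\h.(f (g h))))) (\f.(\g.(\h.(f (g h)))))))
Step 5: ((((p r) (\f.(\g.(\h.((f h) g))))) (\d.(\e.((d e) e)))) (\g.(\h.((\f.(\g.(\h.(f (g h))))) (g h)))))
Step 6: ((((p r) (\f.(\g.(\h.((f h) g))))) (\d.(\e.((d e) e)))) (\g.(\h.(\i.(\j.((g h) (i j)))))))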